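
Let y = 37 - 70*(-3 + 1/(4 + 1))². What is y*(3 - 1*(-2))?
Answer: -2559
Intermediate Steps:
y = -2559/5 (y = 37 - 70*(-3 + 1/5)² = 37 - 70*(-3 + ⅕)² = 37 - 70*(-14/5)² = 37 - 70*196/25 = 37 - 2744/5 = -2559/5 ≈ -511.80)
y*(3 - 1*(-2)) = -2559*(3 - 1*(-2))/5 = -2559*(3 + 2)/5 = -2559/5*5 = -2559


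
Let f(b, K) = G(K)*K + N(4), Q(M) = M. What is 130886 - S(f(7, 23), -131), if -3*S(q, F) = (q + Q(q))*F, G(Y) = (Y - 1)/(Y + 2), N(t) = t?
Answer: 3219226/25 ≈ 1.2877e+5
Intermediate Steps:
G(Y) = (-1 + Y)/(2 + Y)
f(b, K) = 4 + K*(-1 + K)/(2 + K) (f(b, K) = ((-1 + K)/(2 + K))*K + 4 = K*(-1 + K)/(2 + K) + 4 = 4 + K*(-1 + K)/(2 + K))
S(q, F) = -2*F*q/3 (S(q, F) = -(q + q)*F/3 = -2*q*F/3 = -2*F*q/3)
130886 - S(f(7, 23), -131) = 130886 - (-2)*(-131)*(8 + 23² + 3*23)/(2 + 23)/3 = 130886 - (-2)*(-131)*(8 + 529 + 69)/25/3 = 130886 - (-2)*(-131)*(1/25)*606/3 = 130886 - (-2)*(-131)*606/(3*25) = 130886 - 1*52924/25 = 130886 - 52924/25 = 3219226/25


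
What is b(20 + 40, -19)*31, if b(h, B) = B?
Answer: -589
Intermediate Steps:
b(20 + 40, -19)*31 = -19*31 = -589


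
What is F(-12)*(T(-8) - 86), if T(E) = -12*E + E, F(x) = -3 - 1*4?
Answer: -14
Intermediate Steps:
F(x) = -7 (F(x) = -3 - 4 = -7)
T(E) = -11*E
F(-12)*(T(-8) - 86) = -7*(-11*(-8) - 86) = -7*(88 - 86) = -7*2 = -14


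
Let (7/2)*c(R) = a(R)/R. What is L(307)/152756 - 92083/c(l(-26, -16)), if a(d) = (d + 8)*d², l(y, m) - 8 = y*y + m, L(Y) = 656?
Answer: -24467789505/34489860704 ≈ -0.70942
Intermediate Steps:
l(y, m) = 8 + m + y² (l(y, m) = 8 + (y*y + m) = 8 + (y² + m) = 8 + (m + y²) = 8 + m + y²)
a(d) = d²*(8 + d) (a(d) = (8 + d)*d² = d²*(8 + d))
c(R) = 2*R*(8 + R)/7 (c(R) = 2*((R²*(8 + R))/R)/7 = 2*(R*(8 + R))/7 = 2*R*(8 + R)/7)
L(307)/152756 - 92083/c(l(-26, -16)) = 656/152756 - 92083*7/(2*(8 + (8 - 16 + (-26)²))*(8 - 16 + (-26)²)) = 656*(1/152756) - 92083*7/(2*(8 + (8 - 16 + 676))*(8 - 16 + 676)) = 164/38189 - 92083*7/(1336*(8 + 668)) = 164/38189 - 92083/((2/7)*668*676) = 164/38189 - 92083/903136/7 = 164/38189 - 92083*7/903136 = 164/38189 - 644581/903136 = -24467789505/34489860704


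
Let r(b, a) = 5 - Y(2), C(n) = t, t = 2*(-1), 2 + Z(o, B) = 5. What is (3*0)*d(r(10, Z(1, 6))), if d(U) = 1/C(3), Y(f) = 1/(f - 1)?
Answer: 0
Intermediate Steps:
Y(f) = 1/(-1 + f)
Z(o, B) = 3 (Z(o, B) = -2 + 5 = 3)
t = -2
C(n) = -2
r(b, a) = 4 (r(b, a) = 5 - 1/(-1 + 2) = 5 - 1/1 = 5 - 1*1 = 5 - 1 = 4)
d(U) = -½ (d(U) = 1/(-2) = -½)
(3*0)*d(r(10, Z(1, 6))) = (3*0)*(-½) = 0*(-½) = 0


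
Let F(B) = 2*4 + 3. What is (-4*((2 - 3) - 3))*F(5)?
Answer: 176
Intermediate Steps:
F(B) = 11 (F(B) = 8 + 3 = 11)
(-4*((2 - 3) - 3))*F(5) = -4*((2 - 3) - 3)*11 = -4*(-1 - 3)*11 = -4*(-4)*11 = 16*11 = 176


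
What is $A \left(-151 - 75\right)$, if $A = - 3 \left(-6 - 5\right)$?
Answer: $-7458$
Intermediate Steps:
$A = 33$ ($A = \left(-3\right) \left(-11\right) = 33$)
$A \left(-151 - 75\right) = 33 \left(-151 - 75\right) = 33 \left(-226\right) = -7458$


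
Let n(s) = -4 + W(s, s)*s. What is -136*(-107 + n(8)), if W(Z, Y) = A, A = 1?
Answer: 14008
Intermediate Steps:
W(Z, Y) = 1
n(s) = -4 + s (n(s) = -4 + 1*s = -4 + s)
-136*(-107 + n(8)) = -136*(-107 + (-4 + 8)) = -136*(-107 + 4) = -136*(-103) = 14008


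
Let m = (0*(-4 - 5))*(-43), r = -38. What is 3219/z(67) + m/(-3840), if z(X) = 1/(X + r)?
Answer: 93351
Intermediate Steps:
z(X) = 1/(-38 + X) (z(X) = 1/(X - 38) = 1/(-38 + X))
m = 0 (m = (0*(-9))*(-43) = 0*(-43) = 0)
3219/z(67) + m/(-3840) = 3219/(1/(-38 + 67)) + 0/(-3840) = 3219/(1/29) + 0*(-1/3840) = 3219/(1/29) + 0 = 3219*29 + 0 = 93351 + 0 = 93351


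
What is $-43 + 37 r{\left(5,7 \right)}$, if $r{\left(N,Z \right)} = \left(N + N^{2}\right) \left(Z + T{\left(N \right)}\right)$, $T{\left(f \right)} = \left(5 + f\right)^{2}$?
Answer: $118727$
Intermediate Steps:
$r{\left(N,Z \right)} = \left(N + N^{2}\right) \left(Z + \left(5 + N\right)^{2}\right)$
$-43 + 37 r{\left(5,7 \right)} = -43 + 37 \cdot 5 \left(7 + \left(5 + 5\right)^{2} + 5 \cdot 7 + 5 \left(5 + 5\right)^{2}\right) = -43 + 37 \cdot 5 \left(7 + 10^{2} + 35 + 5 \cdot 10^{2}\right) = -43 + 37 \cdot 5 \left(7 + 100 + 35 + 5 \cdot 100\right) = -43 + 37 \cdot 5 \left(7 + 100 + 35 + 500\right) = -43 + 37 \cdot 5 \cdot 642 = -43 + 37 \cdot 3210 = -43 + 118770 = 118727$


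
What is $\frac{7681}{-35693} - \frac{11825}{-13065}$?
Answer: $\frac{64343492}{93265809} \approx 0.68989$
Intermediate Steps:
$\frac{7681}{-35693} - \frac{11825}{-13065} = 7681 \left(- \frac{1}{35693}\right) - - \frac{2365}{2613} = - \frac{7681}{35693} + \frac{2365}{2613} = \frac{64343492}{93265809}$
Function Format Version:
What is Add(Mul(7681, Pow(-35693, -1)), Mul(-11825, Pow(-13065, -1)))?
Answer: Rational(64343492, 93265809) ≈ 0.68989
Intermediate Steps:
Add(Mul(7681, Pow(-35693, -1)), Mul(-11825, Pow(-13065, -1))) = Add(Mul(7681, Rational(-1, 35693)), Mul(-11825, Rational(-1, 13065))) = Add(Rational(-7681, 35693), Rational(2365, 2613)) = Rational(64343492, 93265809)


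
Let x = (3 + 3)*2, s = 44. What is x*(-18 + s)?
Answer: 312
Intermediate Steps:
x = 12 (x = 6*2 = 12)
x*(-18 + s) = 12*(-18 + 44) = 12*26 = 312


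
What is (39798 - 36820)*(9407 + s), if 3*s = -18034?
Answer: 30336886/3 ≈ 1.0112e+7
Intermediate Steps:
s = -18034/3 (s = (1/3)*(-18034) = -18034/3 ≈ -6011.3)
(39798 - 36820)*(9407 + s) = (39798 - 36820)*(9407 - 18034/3) = 2978*(10187/3) = 30336886/3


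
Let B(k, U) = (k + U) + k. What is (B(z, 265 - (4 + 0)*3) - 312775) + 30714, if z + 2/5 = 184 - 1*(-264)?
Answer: -1404564/5 ≈ -2.8091e+5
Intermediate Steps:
z = 2238/5 (z = -⅖ + (184 - 1*(-264)) = -⅖ + (184 + 264) = -⅖ + 448 = 2238/5 ≈ 447.60)
B(k, U) = U + 2*k (B(k, U) = (U + k) + k = U + 2*k)
(B(z, 265 - (4 + 0)*3) - 312775) + 30714 = (((265 - (4 + 0)*3) + 2*(2238/5)) - 312775) + 30714 = (((265 - 4*3) + 4476/5) - 312775) + 30714 = (((265 - 1*12) + 4476/5) - 312775) + 30714 = (((265 - 12) + 4476/5) - 312775) + 30714 = ((253 + 4476/5) - 312775) + 30714 = (5741/5 - 312775) + 30714 = -1558134/5 + 30714 = -1404564/5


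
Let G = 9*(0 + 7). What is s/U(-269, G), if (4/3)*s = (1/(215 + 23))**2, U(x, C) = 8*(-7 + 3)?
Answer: -3/7250432 ≈ -4.1377e-7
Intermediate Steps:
G = 63 (G = 9*7 = 63)
U(x, C) = -32 (U(x, C) = 8*(-4) = -32)
s = 3/226576 (s = 3*(1/(215 + 23))**2/4 = 3*(1/238)**2/4 = (3/4)*(1/56644) = 3/226576 ≈ 1.3241e-5)
s/U(-269, G) = (3/226576)/(-32) = (3/226576)*(-1/32) = -3/7250432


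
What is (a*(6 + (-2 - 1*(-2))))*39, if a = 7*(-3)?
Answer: -4914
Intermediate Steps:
a = -21
(a*(6 + (-2 - 1*(-2))))*39 = -21*(6 + (-2 - 1*(-2)))*39 = -21*(6 + (-2 + 2))*39 = -21*(6 + 0)*39 = -21*6*39 = -126*39 = -4914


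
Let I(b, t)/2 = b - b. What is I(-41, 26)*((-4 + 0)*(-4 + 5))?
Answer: 0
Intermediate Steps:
I(b, t) = 0 (I(b, t) = 2*(b - b) = 2*0 = 0)
I(-41, 26)*((-4 + 0)*(-4 + 5)) = 0*((-4 + 0)*(-4 + 5)) = 0*(-4*1) = 0*(-4) = 0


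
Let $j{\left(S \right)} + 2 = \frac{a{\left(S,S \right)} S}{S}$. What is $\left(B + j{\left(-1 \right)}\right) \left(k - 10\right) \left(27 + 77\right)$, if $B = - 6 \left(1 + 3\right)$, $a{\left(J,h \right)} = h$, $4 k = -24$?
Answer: $44928$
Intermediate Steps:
$k = -6$ ($k = \frac{1}{4} \left(-24\right) = -6$)
$B = -24$ ($B = \left(-6\right) 4 = -24$)
$j{\left(S \right)} = -2 + S$ ($j{\left(S \right)} = -2 + \frac{S S}{S} = -2 + \frac{S^{2}}{S} = -2 + S$)
$\left(B + j{\left(-1 \right)}\right) \left(k - 10\right) \left(27 + 77\right) = \left(-24 - 3\right) \left(-6 - 10\right) \left(27 + 77\right) = \left(-24 - 3\right) \left(\left(-16\right) 104\right) = \left(-27\right) \left(-1664\right) = 44928$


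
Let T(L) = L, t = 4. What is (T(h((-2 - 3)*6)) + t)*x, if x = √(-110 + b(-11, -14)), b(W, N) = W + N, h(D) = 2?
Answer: 18*I*√15 ≈ 69.714*I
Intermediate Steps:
b(W, N) = N + W
x = 3*I*√15 (x = √(-110 + (-14 - 11)) = √(-110 - 25) = √(-135) = 3*I*√15 ≈ 11.619*I)
(T(h((-2 - 3)*6)) + t)*x = (2 + 4)*(3*I*√15) = 6*(3*I*√15) = 18*I*√15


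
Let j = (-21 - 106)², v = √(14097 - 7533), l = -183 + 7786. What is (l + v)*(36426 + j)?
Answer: 399575665 + 105110*√1641 ≈ 4.0383e+8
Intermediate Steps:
l = 7603
v = 2*√1641 (v = √6564 = 2*√1641 ≈ 81.019)
j = 16129 (j = (-127)² = 16129)
(l + v)*(36426 + j) = (7603 + 2*√1641)*(36426 + 16129) = (7603 + 2*√1641)*52555 = 399575665 + 105110*√1641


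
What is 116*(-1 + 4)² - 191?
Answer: 853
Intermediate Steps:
116*(-1 + 4)² - 191 = 116*3² - 191 = 116*9 - 191 = 1044 - 191 = 853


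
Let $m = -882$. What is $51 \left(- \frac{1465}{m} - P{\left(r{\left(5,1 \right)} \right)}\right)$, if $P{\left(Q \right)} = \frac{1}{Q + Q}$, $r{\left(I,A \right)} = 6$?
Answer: $\frac{47311}{588} \approx 80.461$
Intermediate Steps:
$P{\left(Q \right)} = \frac{1}{2 Q}$
$51 \left(- \frac{1465}{m} - P{\left(r{\left(5,1 \right)} \right)}\right) = 51 \left(- \frac{1465}{-882} - \frac{1}{2 \cdot 6}\right) = 51 \left(\left(-1465\right) \left(- \frac{1}{882}\right) - \frac{1}{2} \cdot \frac{1}{6}\right) = 51 \left(\frac{1465}{882} - \frac{1}{12}\right) = 51 \cdot \frac{2783}{1764} = \frac{47311}{588}$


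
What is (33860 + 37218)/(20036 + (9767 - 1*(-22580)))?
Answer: 71078/52383 ≈ 1.3569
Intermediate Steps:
(33860 + 37218)/(20036 + (9767 - 1*(-22580))) = 71078/(20036 + (9767 + 22580)) = 71078/(20036 + 32347) = 71078/52383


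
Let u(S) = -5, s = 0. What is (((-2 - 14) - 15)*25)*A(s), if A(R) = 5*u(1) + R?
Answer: 19375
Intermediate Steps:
A(R) = -25 + R (A(R) = 5*(-5) + R = -25 + R)
(((-2 - 14) - 15)*25)*A(s) = (((-2 - 14) - 15)*25)*(-25 + 0) = ((-16 - 15)*25)*(-25) = -31*25*(-25) = -775*(-25) = 19375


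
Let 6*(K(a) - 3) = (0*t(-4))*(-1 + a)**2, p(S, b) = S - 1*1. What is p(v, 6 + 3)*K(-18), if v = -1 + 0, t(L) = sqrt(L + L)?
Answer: -6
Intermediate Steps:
t(L) = sqrt(2)*sqrt(L) (t(L) = sqrt(2*L) = sqrt(2)*sqrt(L))
v = -1
p(S, b) = -1 + S (p(S, b) = S - 1 = -1 + S)
K(a) = 3 (K(a) = 3 + ((0*(sqrt(2)*sqrt(-4)))*(-1 + a)**2)/6 = 3 + ((0*(sqrt(2)*(2*I)))*(-1 + a)**2)/6 = 3 + ((0*(2*I*sqrt(2)))*(-1 + a)**2)/6 = 3 + (0*(-1 + a)**2)/6 = 3 + (1/6)*0 = 3 + 0 = 3)
p(v, 6 + 3)*K(-18) = (-1 - 1)*3 = -2*3 = -6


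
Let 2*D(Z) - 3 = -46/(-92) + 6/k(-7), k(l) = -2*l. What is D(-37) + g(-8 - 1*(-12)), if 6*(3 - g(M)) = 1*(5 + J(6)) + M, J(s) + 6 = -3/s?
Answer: 191/42 ≈ 4.5476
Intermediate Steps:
J(s) = -6 - 3/s
D(Z) = 55/28 (D(Z) = 3/2 + (-46/(-92) + 6/((-2*(-7))))/2 = 3/2 + (-46*(-1/92) + 6/14)/2 = 3/2 + (½ + 6*(1/14))/2 = 3/2 + (½ + 3/7)/2 = 3/2 + (½)*(13/14) = 3/2 + 13/28 = 55/28)
g(M) = 13/4 - M/6 (g(M) = 3 - (1*(5 + (-6 - 3/6)) + M)/6 = 3 - (1*(5 + (-6 - 3*⅙)) + M)/6 = 3 - (1*(5 + (-6 - ½)) + M)/6 = 3 - (1*(5 - 13/2) + M)/6 = 3 - (1*(-3/2) + M)/6 = 3 - (-3/2 + M)/6 = 3 + (¼ - M/6) = 13/4 - M/6)
D(-37) + g(-8 - 1*(-12)) = 55/28 + (13/4 - (-8 - 1*(-12))/6) = 55/28 + (13/4 - (-8 + 12)/6) = 55/28 + (13/4 - ⅙*4) = 55/28 + (13/4 - ⅔) = 55/28 + 31/12 = 191/42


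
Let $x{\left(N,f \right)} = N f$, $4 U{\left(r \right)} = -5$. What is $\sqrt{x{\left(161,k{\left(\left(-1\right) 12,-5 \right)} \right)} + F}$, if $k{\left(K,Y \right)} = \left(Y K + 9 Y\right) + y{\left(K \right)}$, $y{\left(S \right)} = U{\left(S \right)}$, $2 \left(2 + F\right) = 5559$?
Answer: $\frac{11 \sqrt{165}}{2} \approx 70.649$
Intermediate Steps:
$F = \frac{5555}{2}$ ($F = -2 + \frac{1}{2} \cdot 5559 = -2 + \frac{5559}{2} = \frac{5555}{2} \approx 2777.5$)
$U{\left(r \right)} = - \frac{5}{4}$ ($U{\left(r \right)} = \frac{1}{4} \left(-5\right) = - \frac{5}{4}$)
$y{\left(S \right)} = - \frac{5}{4}$
$k{\left(K,Y \right)} = - \frac{5}{4} + 9 Y + K Y$ ($k{\left(K,Y \right)} = \left(Y K + 9 Y\right) - \frac{5}{4} = \left(K Y + 9 Y\right) - \frac{5}{4} = \left(9 Y + K Y\right) - \frac{5}{4} = - \frac{5}{4} + 9 Y + K Y$)
$\sqrt{x{\left(161,k{\left(\left(-1\right) 12,-5 \right)} \right)} + F} = \sqrt{161 \left(- \frac{5}{4} + 9 \left(-5\right) + \left(-1\right) 12 \left(-5\right)\right) + \frac{5555}{2}} = \sqrt{161 \left(- \frac{5}{4} - 45 - -60\right) + \frac{5555}{2}} = \sqrt{161 \left(- \frac{5}{4} - 45 + 60\right) + \frac{5555}{2}} = \sqrt{161 \cdot \frac{55}{4} + \frac{5555}{2}} = \sqrt{\frac{8855}{4} + \frac{5555}{2}} = \sqrt{\frac{19965}{4}} = \frac{11 \sqrt{165}}{2}$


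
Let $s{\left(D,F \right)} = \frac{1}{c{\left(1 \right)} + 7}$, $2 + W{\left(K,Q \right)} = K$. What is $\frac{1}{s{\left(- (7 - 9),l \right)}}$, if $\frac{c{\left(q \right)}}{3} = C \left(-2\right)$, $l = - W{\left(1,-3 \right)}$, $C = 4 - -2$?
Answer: $-29$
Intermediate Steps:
$W{\left(K,Q \right)} = -2 + K$
$C = 6$ ($C = 4 + 2 = 6$)
$l = 1$ ($l = - (-2 + 1) = \left(-1\right) \left(-1\right) = 1$)
$c{\left(q \right)} = -36$ ($c{\left(q \right)} = 3 \cdot 6 \left(-2\right) = 3 \left(-12\right) = -36$)
$s{\left(D,F \right)} = - \frac{1}{29}$ ($s{\left(D,F \right)} = \frac{1}{-36 + 7} = \frac{1}{-29} = - \frac{1}{29}$)
$\frac{1}{s{\left(- (7 - 9),l \right)}} = \frac{1}{- \frac{1}{29}} = -29$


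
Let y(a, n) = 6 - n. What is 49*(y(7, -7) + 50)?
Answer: 3087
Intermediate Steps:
49*(y(7, -7) + 50) = 49*((6 - 1*(-7)) + 50) = 49*((6 + 7) + 50) = 49*(13 + 50) = 49*63 = 3087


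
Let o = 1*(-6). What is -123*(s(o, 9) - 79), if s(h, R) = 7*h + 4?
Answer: 14391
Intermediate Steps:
o = -6
s(h, R) = 4 + 7*h
-123*(s(o, 9) - 79) = -123*((4 + 7*(-6)) - 79) = -123*((4 - 42) - 79) = -123*(-38 - 79) = -123*(-117) = 14391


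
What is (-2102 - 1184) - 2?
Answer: -3288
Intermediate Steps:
(-2102 - 1184) - 2 = -3286 - 2 = -3288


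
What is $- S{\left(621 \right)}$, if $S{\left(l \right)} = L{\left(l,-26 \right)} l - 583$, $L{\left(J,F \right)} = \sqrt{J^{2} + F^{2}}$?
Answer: $583 - 621 \sqrt{386317} \approx -3.854 \cdot 10^{5}$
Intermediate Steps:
$L{\left(J,F \right)} = \sqrt{F^{2} + J^{2}}$
$S{\left(l \right)} = -583 + l \sqrt{676 + l^{2}}$ ($S{\left(l \right)} = \sqrt{\left(-26\right)^{2} + l^{2}} l - 583 = \sqrt{676 + l^{2}} l - 583 = l \sqrt{676 + l^{2}} - 583 = -583 + l \sqrt{676 + l^{2}}$)
$- S{\left(621 \right)} = - (-583 + 621 \sqrt{676 + 621^{2}}) = - (-583 + 621 \sqrt{676 + 385641}) = - (-583 + 621 \sqrt{386317}) = 583 - 621 \sqrt{386317}$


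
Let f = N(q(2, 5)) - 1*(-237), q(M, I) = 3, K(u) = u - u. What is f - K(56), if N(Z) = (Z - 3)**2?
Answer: 237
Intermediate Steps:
K(u) = 0
N(Z) = (-3 + Z)**2
f = 237 (f = (-3 + 3)**2 - 1*(-237) = 0**2 + 237 = 0 + 237 = 237)
f - K(56) = 237 - 1*0 = 237 + 0 = 237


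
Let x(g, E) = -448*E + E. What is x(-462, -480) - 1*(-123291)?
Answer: 337851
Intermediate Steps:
x(g, E) = -447*E
x(-462, -480) - 1*(-123291) = -447*(-480) - 1*(-123291) = 214560 + 123291 = 337851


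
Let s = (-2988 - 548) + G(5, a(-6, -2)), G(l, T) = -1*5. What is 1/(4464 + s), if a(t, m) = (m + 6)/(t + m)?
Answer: 1/923 ≈ 0.0010834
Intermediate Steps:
a(t, m) = (6 + m)/(m + t)
G(l, T) = -5
s = -3541 (s = (-2988 - 548) - 5 = -3536 - 5 = -3541)
1/(4464 + s) = 1/(4464 - 3541) = 1/923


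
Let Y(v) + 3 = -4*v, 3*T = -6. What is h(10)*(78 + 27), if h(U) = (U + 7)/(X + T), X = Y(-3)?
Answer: 255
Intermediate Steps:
T = -2 (T = (⅓)*(-6) = -2)
Y(v) = -3 - 4*v
X = 9 (X = -3 - 4*(-3) = -3 + 12 = 9)
h(U) = 1 + U/7 (h(U) = (U + 7)/(9 - 2) = (7 + U)/7 = (7 + U)*(⅐) = 1 + U/7)
h(10)*(78 + 27) = (1 + (⅐)*10)*(78 + 27) = (1 + 10/7)*105 = (17/7)*105 = 255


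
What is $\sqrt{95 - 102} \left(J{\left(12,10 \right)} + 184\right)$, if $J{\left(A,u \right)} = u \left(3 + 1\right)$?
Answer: $224 i \sqrt{7} \approx 592.65 i$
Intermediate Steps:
$J{\left(A,u \right)} = 4 u$ ($J{\left(A,u \right)} = u 4 = 4 u$)
$\sqrt{95 - 102} \left(J{\left(12,10 \right)} + 184\right) = \sqrt{95 - 102} \left(4 \cdot 10 + 184\right) = \sqrt{-7} \left(40 + 184\right) = i \sqrt{7} \cdot 224 = 224 i \sqrt{7}$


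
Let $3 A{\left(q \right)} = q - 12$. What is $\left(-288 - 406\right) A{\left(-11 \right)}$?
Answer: $\frac{15962}{3} \approx 5320.7$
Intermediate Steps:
$A{\left(q \right)} = -4 + \frac{q}{3}$ ($A{\left(q \right)} = \frac{q - 12}{3} = \frac{-12 + q}{3} = -4 + \frac{q}{3}$)
$\left(-288 - 406\right) A{\left(-11 \right)} = \left(-288 - 406\right) \left(-4 + \frac{1}{3} \left(-11\right)\right) = - 694 \left(-4 - \frac{11}{3}\right) = \left(-694\right) \left(- \frac{23}{3}\right) = \frac{15962}{3}$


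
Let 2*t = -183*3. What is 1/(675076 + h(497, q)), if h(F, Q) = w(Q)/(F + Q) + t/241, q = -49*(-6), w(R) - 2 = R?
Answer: 381262/257380534325 ≈ 1.4813e-6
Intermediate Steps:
w(R) = 2 + R
t = -549/2 (t = (-183*3)/2 = (½)*(-549) = -549/2 ≈ -274.50)
q = 294
h(F, Q) = -549/482 + (2 + Q)/(F + Q) (h(F, Q) = (2 + Q)/(F + Q) - 549/2/241 = (2 + Q)/(F + Q) - 549/2*1/241 = (2 + Q)/(F + Q) - 549/482 = -549/482 + (2 + Q)/(F + Q))
1/(675076 + h(497, q)) = 1/(675076 + (964 - 549*497 - 67*294)/(482*(497 + 294))) = 1/(675076 + (1/482)*(964 - 272853 - 19698)/791) = 1/(675076 + (1/482)*(1/791)*(-291587)) = 1/(675076 - 291587/381262) = 1/(257380534325/381262) = 381262/257380534325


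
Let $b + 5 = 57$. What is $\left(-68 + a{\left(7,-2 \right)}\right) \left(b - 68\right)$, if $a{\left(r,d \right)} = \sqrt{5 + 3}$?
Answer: $1088 - 32 \sqrt{2} \approx 1042.7$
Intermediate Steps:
$b = 52$ ($b = -5 + 57 = 52$)
$a{\left(r,d \right)} = 2 \sqrt{2}$ ($a{\left(r,d \right)} = \sqrt{8} = 2 \sqrt{2}$)
$\left(-68 + a{\left(7,-2 \right)}\right) \left(b - 68\right) = \left(-68 + 2 \sqrt{2}\right) \left(52 - 68\right) = \left(-68 + 2 \sqrt{2}\right) \left(-16\right) = 1088 - 32 \sqrt{2}$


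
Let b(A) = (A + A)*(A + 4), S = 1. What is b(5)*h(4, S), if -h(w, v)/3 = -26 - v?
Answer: 7290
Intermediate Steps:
h(w, v) = 78 + 3*v (h(w, v) = -3*(-26 - v) = 78 + 3*v)
b(A) = 2*A*(4 + A) (b(A) = (2*A)*(4 + A) = 2*A*(4 + A))
b(5)*h(4, S) = (2*5*(4 + 5))*(78 + 3*1) = (2*5*9)*(78 + 3) = 90*81 = 7290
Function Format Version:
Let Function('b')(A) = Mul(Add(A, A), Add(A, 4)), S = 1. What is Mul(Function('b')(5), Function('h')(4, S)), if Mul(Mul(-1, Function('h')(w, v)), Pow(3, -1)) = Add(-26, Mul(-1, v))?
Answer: 7290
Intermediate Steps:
Function('h')(w, v) = Add(78, Mul(3, v)) (Function('h')(w, v) = Mul(-3, Add(-26, Mul(-1, v))) = Add(78, Mul(3, v)))
Function('b')(A) = Mul(2, A, Add(4, A)) (Function('b')(A) = Mul(Mul(2, A), Add(4, A)) = Mul(2, A, Add(4, A)))
Mul(Function('b')(5), Function('h')(4, S)) = Mul(Mul(2, 5, Add(4, 5)), Add(78, Mul(3, 1))) = Mul(Mul(2, 5, 9), Add(78, 3)) = Mul(90, 81) = 7290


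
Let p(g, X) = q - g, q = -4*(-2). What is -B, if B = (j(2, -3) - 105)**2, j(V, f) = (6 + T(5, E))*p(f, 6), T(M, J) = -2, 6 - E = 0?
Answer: -3721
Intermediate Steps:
q = 8
E = 6 (E = 6 - 1*0 = 6 + 0 = 6)
p(g, X) = 8 - g
j(V, f) = 32 - 4*f (j(V, f) = (6 - 2)*(8 - f) = 4*(8 - f) = 32 - 4*f)
B = 3721 (B = ((32 - 4*(-3)) - 105)**2 = ((32 + 12) - 105)**2 = (44 - 105)**2 = (-61)**2 = 3721)
-B = -1*3721 = -3721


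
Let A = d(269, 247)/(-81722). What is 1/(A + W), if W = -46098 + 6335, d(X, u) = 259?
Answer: -81722/3249512145 ≈ -2.5149e-5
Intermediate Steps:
A = -259/81722 (A = 259/(-81722) = 259*(-1/81722) = -259/81722 ≈ -0.0031693)
W = -39763
1/(A + W) = 1/(-259/81722 - 39763) = 1/(-3249512145/81722) = -81722/3249512145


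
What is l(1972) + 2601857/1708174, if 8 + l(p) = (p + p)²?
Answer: 26570867818129/1708174 ≈ 1.5555e+7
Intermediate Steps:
l(p) = -8 + 4*p² (l(p) = -8 + (p + p)² = -8 + (2*p)² = -8 + 4*p²)
l(1972) + 2601857/1708174 = (-8 + 4*1972²) + 2601857/1708174 = (-8 + 4*3888784) + 2601857*(1/1708174) = (-8 + 15555136) + 2601857/1708174 = 15555128 + 2601857/1708174 = 26570867818129/1708174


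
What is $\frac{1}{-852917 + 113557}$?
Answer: $- \frac{1}{739360} \approx -1.3525 \cdot 10^{-6}$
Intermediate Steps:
$\frac{1}{-852917 + 113557} = \frac{1}{-739360} = - \frac{1}{739360}$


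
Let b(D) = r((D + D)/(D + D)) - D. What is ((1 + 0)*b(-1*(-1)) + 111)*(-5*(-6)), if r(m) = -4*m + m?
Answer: 3210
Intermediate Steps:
r(m) = -3*m
b(D) = -3 - D (b(D) = -3*(D + D)/(D + D) - D = -3*2*D/(2*D) - D = -3*2*D*1/(2*D) - D = -3*1 - D = -3 - D)
((1 + 0)*b(-1*(-1)) + 111)*(-5*(-6)) = ((1 + 0)*(-3 - (-1)*(-1)) + 111)*(-5*(-6)) = (1*(-3 - 1*1) + 111)*30 = (1*(-3 - 1) + 111)*30 = (1*(-4) + 111)*30 = (-4 + 111)*30 = 107*30 = 3210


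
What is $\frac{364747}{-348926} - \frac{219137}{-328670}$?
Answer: $- \frac{10854699907}{28670377105} \approx -0.3786$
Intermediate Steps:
$\frac{364747}{-348926} - \frac{219137}{-328670} = 364747 \left(- \frac{1}{348926}\right) - - \frac{219137}{328670} = - \frac{364747}{348926} + \frac{219137}{328670} = - \frac{10854699907}{28670377105}$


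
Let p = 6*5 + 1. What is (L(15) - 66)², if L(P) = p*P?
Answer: 159201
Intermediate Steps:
p = 31 (p = 30 + 1 = 31)
L(P) = 31*P
(L(15) - 66)² = (31*15 - 66)² = (465 - 66)² = 399² = 159201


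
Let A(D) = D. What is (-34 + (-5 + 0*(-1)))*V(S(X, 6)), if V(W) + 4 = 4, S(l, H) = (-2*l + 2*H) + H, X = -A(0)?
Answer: 0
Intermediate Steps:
X = 0 (X = -1*0 = 0)
S(l, H) = -2*l + 3*H
V(W) = 0 (V(W) = -4 + 4 = 0)
(-34 + (-5 + 0*(-1)))*V(S(X, 6)) = (-34 + (-5 + 0*(-1)))*0 = (-34 + (-5 + 0))*0 = (-34 - 5)*0 = -39*0 = 0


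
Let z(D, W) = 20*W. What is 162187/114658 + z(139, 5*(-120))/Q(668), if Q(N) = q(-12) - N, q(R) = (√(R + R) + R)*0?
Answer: 371059229/19147886 ≈ 19.379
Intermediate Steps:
q(R) = 0 (q(R) = (√(2*R) + R)*0 = (√2*√R + R)*0 = (R + √2*√R)*0 = 0)
Q(N) = -N (Q(N) = 0 - N = -N)
162187/114658 + z(139, 5*(-120))/Q(668) = 162187/114658 + (20*(5*(-120)))/((-1*668)) = 162187*(1/114658) + (20*(-600))/(-668) = 162187/114658 - 12000*(-1/668) = 162187/114658 + 3000/167 = 371059229/19147886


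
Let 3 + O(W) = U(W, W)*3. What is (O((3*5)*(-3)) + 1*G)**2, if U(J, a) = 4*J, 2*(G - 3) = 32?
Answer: 274576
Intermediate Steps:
G = 19 (G = 3 + (1/2)*32 = 3 + 16 = 19)
O(W) = -3 + 12*W (O(W) = -3 + (4*W)*3 = -3 + 12*W)
(O((3*5)*(-3)) + 1*G)**2 = ((-3 + 12*((3*5)*(-3))) + 1*19)**2 = ((-3 + 12*(15*(-3))) + 19)**2 = ((-3 + 12*(-45)) + 19)**2 = ((-3 - 540) + 19)**2 = (-543 + 19)**2 = (-524)**2 = 274576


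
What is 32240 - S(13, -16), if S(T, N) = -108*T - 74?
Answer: 33718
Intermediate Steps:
S(T, N) = -74 - 108*T
32240 - S(13, -16) = 32240 - (-74 - 108*13) = 32240 - (-74 - 1404) = 32240 - 1*(-1478) = 32240 + 1478 = 33718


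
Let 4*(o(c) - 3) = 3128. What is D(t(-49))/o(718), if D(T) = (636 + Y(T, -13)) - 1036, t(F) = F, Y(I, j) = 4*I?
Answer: -596/785 ≈ -0.75924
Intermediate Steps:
o(c) = 785 (o(c) = 3 + (1/4)*3128 = 3 + 782 = 785)
D(T) = -400 + 4*T (D(T) = (636 + 4*T) - 1036 = -400 + 4*T)
D(t(-49))/o(718) = (-400 + 4*(-49))/785 = (-400 - 196)*(1/785) = -596*1/785 = -596/785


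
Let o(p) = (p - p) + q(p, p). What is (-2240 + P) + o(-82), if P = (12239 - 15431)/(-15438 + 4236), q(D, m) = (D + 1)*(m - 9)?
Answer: 9580109/1867 ≈ 5131.3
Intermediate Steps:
q(D, m) = (1 + D)*(-9 + m)
o(p) = -9 + p² - 8*p (o(p) = (p - p) + (-9 + p - 9*p + p*p) = 0 + (-9 + p - 9*p + p²) = 0 + (-9 + p² - 8*p) = -9 + p² - 8*p)
P = 532/1867 (P = -3192/(-11202) = -3192*(-1/11202) = 532/1867 ≈ 0.28495)
(-2240 + P) + o(-82) = (-2240 + 532/1867) + (-9 + (-82)² - 8*(-82)) = -4181548/1867 + (-9 + 6724 + 656) = -4181548/1867 + 7371 = 9580109/1867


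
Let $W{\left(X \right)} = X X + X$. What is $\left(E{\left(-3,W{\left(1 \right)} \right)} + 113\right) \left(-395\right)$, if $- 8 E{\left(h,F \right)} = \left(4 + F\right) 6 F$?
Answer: $-41080$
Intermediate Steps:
$W{\left(X \right)} = X + X^{2}$ ($W{\left(X \right)} = X^{2} + X = X + X^{2}$)
$E{\left(h,F \right)} = - \frac{F \left(24 + 6 F\right)}{8}$ ($E{\left(h,F \right)} = - \frac{\left(4 + F\right) 6 F}{8} = - \frac{\left(24 + 6 F\right) F}{8} = - \frac{F \left(24 + 6 F\right)}{8}$)
$\left(E{\left(-3,W{\left(1 \right)} \right)} + 113\right) \left(-395\right) = \left(- \frac{3 \cdot 1 \left(1 + 1\right) \left(4 + 1 \left(1 + 1\right)\right)}{4} + 113\right) \left(-395\right) = \left(- \frac{3 \cdot 1 \cdot 2 \left(4 + 1 \cdot 2\right)}{4} + 113\right) \left(-395\right) = \left(\left(- \frac{3}{4}\right) 2 \left(4 + 2\right) + 113\right) \left(-395\right) = \left(\left(- \frac{3}{4}\right) 2 \cdot 6 + 113\right) \left(-395\right) = \left(-9 + 113\right) \left(-395\right) = 104 \left(-395\right) = -41080$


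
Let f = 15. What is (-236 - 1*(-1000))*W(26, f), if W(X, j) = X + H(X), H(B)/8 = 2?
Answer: 32088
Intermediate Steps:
H(B) = 16 (H(B) = 8*2 = 16)
W(X, j) = 16 + X (W(X, j) = X + 16 = 16 + X)
(-236 - 1*(-1000))*W(26, f) = (-236 - 1*(-1000))*(16 + 26) = (-236 + 1000)*42 = 764*42 = 32088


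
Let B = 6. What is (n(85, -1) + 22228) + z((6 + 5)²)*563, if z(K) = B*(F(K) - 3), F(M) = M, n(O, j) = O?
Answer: 420917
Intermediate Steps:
z(K) = -18 + 6*K (z(K) = 6*(K - 3) = 6*(-3 + K) = -18 + 6*K)
(n(85, -1) + 22228) + z((6 + 5)²)*563 = (85 + 22228) + (-18 + 6*(6 + 5)²)*563 = 22313 + (-18 + 6*11²)*563 = 22313 + (-18 + 6*121)*563 = 22313 + (-18 + 726)*563 = 22313 + 708*563 = 22313 + 398604 = 420917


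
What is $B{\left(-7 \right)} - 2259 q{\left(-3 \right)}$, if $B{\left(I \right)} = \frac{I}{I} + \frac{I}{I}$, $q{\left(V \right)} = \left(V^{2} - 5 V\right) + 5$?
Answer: $-65509$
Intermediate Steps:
$q{\left(V \right)} = 5 + V^{2} - 5 V$
$B{\left(I \right)} = 2$ ($B{\left(I \right)} = 1 + 1 = 2$)
$B{\left(-7 \right)} - 2259 q{\left(-3 \right)} = 2 - 2259 \left(5 + \left(-3\right)^{2} - -15\right) = 2 - 2259 \left(5 + 9 + 15\right) = 2 - 65511 = -65509$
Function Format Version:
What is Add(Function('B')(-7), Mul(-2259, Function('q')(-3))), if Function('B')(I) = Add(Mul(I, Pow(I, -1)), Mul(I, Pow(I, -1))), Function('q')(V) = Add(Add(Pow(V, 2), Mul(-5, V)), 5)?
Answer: -65509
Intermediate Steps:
Function('q')(V) = Add(5, Pow(V, 2), Mul(-5, V))
Function('B')(I) = 2 (Function('B')(I) = Add(1, 1) = 2)
Add(Function('B')(-7), Mul(-2259, Function('q')(-3))) = Add(2, Mul(-2259, Add(5, Pow(-3, 2), Mul(-5, -3)))) = Add(2, Mul(-2259, Add(5, 9, 15))) = Add(2, Mul(-2259, 29)) = Add(2, -65511) = -65509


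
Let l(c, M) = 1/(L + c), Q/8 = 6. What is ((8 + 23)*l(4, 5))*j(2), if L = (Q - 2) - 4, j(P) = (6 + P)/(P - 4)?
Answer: -62/23 ≈ -2.6957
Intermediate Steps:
Q = 48 (Q = 8*6 = 48)
j(P) = (6 + P)/(-4 + P)
L = 42 (L = (48 - 2) - 4 = 46 - 4 = 42)
l(c, M) = 1/(42 + c)
((8 + 23)*l(4, 5))*j(2) = ((8 + 23)/(42 + 4))*((6 + 2)/(-4 + 2)) = (31/46)*(8/(-2)) = (31*(1/46))*(-½*8) = (31/46)*(-4) = -62/23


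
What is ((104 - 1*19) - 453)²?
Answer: 135424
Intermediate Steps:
((104 - 1*19) - 453)² = ((104 - 19) - 453)² = (85 - 453)² = (-368)² = 135424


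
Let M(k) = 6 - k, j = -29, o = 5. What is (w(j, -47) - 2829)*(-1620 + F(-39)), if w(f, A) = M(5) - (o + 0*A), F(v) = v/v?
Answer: 4586627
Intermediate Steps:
F(v) = 1
w(f, A) = -4 (w(f, A) = (6 - 1*5) - (5 + 0*A) = (6 - 5) - (5 + 0) = 1 - 1*5 = 1 - 5 = -4)
(w(j, -47) - 2829)*(-1620 + F(-39)) = (-4 - 2829)*(-1620 + 1) = -2833*(-1619) = 4586627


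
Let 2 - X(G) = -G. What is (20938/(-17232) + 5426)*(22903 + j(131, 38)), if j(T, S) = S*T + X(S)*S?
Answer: 1374201181747/8616 ≈ 1.5949e+8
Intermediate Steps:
X(G) = 2 + G (X(G) = 2 - (-1)*G = 2 + G)
j(T, S) = S*T + S*(2 + S) (j(T, S) = S*T + (2 + S)*S = S*T + S*(2 + S))
(20938/(-17232) + 5426)*(22903 + j(131, 38)) = (20938/(-17232) + 5426)*(22903 + 38*(2 + 38 + 131)) = (20938*(-1/17232) + 5426)*(22903 + 38*171) = (-10469/8616 + 5426)*(22903 + 6498) = (46739947/8616)*29401 = 1374201181747/8616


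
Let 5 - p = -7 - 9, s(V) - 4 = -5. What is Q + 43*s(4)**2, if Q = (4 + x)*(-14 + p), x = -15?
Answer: -34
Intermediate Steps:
s(V) = -1 (s(V) = 4 - 5 = -1)
p = 21 (p = 5 - (-7 - 9) = 5 - 1*(-16) = 5 + 16 = 21)
Q = -77 (Q = (4 - 15)*(-14 + 21) = -11*7 = -77)
Q + 43*s(4)**2 = -77 + 43*(-1)**2 = -77 + 43*1 = -77 + 43 = -34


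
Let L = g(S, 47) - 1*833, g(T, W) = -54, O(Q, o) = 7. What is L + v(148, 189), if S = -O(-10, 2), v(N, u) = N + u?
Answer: -550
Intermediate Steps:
S = -7 (S = -1*7 = -7)
L = -887 (L = -54 - 1*833 = -54 - 833 = -887)
L + v(148, 189) = -887 + (148 + 189) = -887 + 337 = -550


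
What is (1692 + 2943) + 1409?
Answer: 6044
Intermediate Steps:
(1692 + 2943) + 1409 = 4635 + 1409 = 6044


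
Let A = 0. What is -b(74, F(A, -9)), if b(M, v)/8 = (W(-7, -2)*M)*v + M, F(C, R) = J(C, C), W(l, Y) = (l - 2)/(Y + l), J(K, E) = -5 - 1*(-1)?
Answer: 1776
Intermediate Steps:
J(K, E) = -4 (J(K, E) = -5 + 1 = -4)
W(l, Y) = (-2 + l)/(Y + l)
F(C, R) = -4
b(M, v) = 8*M + 8*M*v (b(M, v) = 8*((((-2 - 7)/(-2 - 7))*M)*v + M) = 8*(((-9/(-9))*M)*v + M) = 8*(((-⅑*(-9))*M)*v + M) = 8*((1*M)*v + M) = 8*(M*v + M) = 8*(M + M*v) = 8*M + 8*M*v)
-b(74, F(A, -9)) = -8*74*(1 - 4) = -8*74*(-3) = -1*(-1776) = 1776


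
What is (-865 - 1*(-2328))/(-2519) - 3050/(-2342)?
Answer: 193482/268159 ≈ 0.72152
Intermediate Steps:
(-865 - 1*(-2328))/(-2519) - 3050/(-2342) = (-865 + 2328)*(-1/2519) - 3050*(-1/2342) = 1463*(-1/2519) + 1525/1171 = -133/229 + 1525/1171 = 193482/268159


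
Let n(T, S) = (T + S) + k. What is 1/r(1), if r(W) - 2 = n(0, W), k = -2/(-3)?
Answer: 3/11 ≈ 0.27273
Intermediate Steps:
k = ⅔ (k = -2*(-⅓) = ⅔ ≈ 0.66667)
n(T, S) = ⅔ + S + T (n(T, S) = (T + S) + ⅔ = (S + T) + ⅔ = ⅔ + S + T)
r(W) = 8/3 + W (r(W) = 2 + (⅔ + W + 0) = 2 + (⅔ + W) = 8/3 + W)
1/r(1) = 1/(8/3 + 1) = 1/(11/3) = 3/11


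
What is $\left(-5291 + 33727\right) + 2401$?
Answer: $30837$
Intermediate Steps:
$\left(-5291 + 33727\right) + 2401 = 28436 + 2401 = 30837$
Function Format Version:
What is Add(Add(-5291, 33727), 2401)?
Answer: 30837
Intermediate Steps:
Add(Add(-5291, 33727), 2401) = Add(28436, 2401) = 30837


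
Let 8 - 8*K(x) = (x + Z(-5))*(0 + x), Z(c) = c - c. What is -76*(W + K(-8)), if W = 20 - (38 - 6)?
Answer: 1444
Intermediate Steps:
W = -12 (W = 20 - 1*32 = 20 - 32 = -12)
Z(c) = 0
K(x) = 1 - x**2/8 (K(x) = 1 - (x + 0)*(0 + x)/8 = 1 - x*x/8 = 1 - x**2/8)
-76*(W + K(-8)) = -76*(-12 + (1 - 1/8*(-8)**2)) = -76*(-12 + (1 - 1/8*64)) = -76*(-12 + (1 - 8)) = -76*(-12 - 7) = -76*(-19) = 1444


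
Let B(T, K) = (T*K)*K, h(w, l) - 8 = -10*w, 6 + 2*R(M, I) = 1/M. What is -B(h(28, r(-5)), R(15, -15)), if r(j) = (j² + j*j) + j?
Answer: 538628/225 ≈ 2393.9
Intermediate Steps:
R(M, I) = -3 + 1/(2*M)
r(j) = j + 2*j² (r(j) = (j² + j²) + j = 2*j² + j = j + 2*j²)
h(w, l) = 8 - 10*w
B(T, K) = T*K² (B(T, K) = (K*T)*K = T*K²)
-B(h(28, r(-5)), R(15, -15)) = -(8 - 10*28)*(-3 + (½)/15)² = -(8 - 280)*(-3 + (½)*(1/15))² = -(-272)*(-3 + 1/30)² = -(-272)*(-89/30)² = -(-272)*7921/900 = -1*(-538628/225) = 538628/225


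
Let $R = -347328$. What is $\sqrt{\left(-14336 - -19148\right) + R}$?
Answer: $2 i \sqrt{85629} \approx 585.25 i$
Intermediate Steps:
$\sqrt{\left(-14336 - -19148\right) + R} = \sqrt{\left(-14336 - -19148\right) - 347328} = \sqrt{\left(-14336 + 19148\right) - 347328} = \sqrt{4812 - 347328} = \sqrt{-342516} = 2 i \sqrt{85629}$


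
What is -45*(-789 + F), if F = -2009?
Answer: 125910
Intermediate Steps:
-45*(-789 + F) = -45*(-789 - 2009) = -45*(-2798) = 125910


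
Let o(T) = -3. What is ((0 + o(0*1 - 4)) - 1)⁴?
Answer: 256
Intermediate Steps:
((0 + o(0*1 - 4)) - 1)⁴ = ((0 - 3) - 1)⁴ = (-3 - 1)⁴ = (-4)⁴ = 256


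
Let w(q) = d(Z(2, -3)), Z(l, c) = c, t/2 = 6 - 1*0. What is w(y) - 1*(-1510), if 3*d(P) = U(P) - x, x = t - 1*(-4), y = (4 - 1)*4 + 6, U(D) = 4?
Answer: 1506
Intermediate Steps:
t = 12 (t = 2*(6 - 1*0) = 2*(6 + 0) = 2*6 = 12)
y = 18 (y = 3*4 + 6 = 12 + 6 = 18)
x = 16 (x = 12 - 1*(-4) = 12 + 4 = 16)
d(P) = -4 (d(P) = (4 - 1*16)/3 = (4 - 16)/3 = (⅓)*(-12) = -4)
w(q) = -4
w(y) - 1*(-1510) = -4 - 1*(-1510) = -4 + 1510 = 1506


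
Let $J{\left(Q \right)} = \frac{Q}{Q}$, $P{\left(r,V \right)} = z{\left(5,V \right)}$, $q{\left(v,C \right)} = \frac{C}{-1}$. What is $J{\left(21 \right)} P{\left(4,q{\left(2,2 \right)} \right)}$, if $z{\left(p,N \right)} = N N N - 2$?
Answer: $-10$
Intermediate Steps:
$q{\left(v,C \right)} = - C$ ($q{\left(v,C \right)} = C \left(-1\right) = - C$)
$z{\left(p,N \right)} = -2 + N^{3}$ ($z{\left(p,N \right)} = N^{2} N - 2 = N^{3} - 2 = -2 + N^{3}$)
$P{\left(r,V \right)} = -2 + V^{3}$
$J{\left(Q \right)} = 1$
$J{\left(21 \right)} P{\left(4,q{\left(2,2 \right)} \right)} = 1 \left(-2 + \left(\left(-1\right) 2\right)^{3}\right) = 1 \left(-2 + \left(-2\right)^{3}\right) = 1 \left(-2 - 8\right) = 1 \left(-10\right) = -10$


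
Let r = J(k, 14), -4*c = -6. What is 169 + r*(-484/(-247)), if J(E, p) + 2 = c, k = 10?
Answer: 41501/247 ≈ 168.02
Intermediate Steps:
c = 3/2 (c = -¼*(-6) = 3/2 ≈ 1.5000)
J(E, p) = -½ (J(E, p) = -2 + 3/2 = -½)
r = -½ ≈ -0.50000
169 + r*(-484/(-247)) = 169 - (-242)/(-247) = 169 - (-242)*(-1)/247 = 169 - ½*484/247 = 169 - 242/247 = 41501/247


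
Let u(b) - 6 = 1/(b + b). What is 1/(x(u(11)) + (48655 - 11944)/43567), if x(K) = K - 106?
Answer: -958474/94996191 ≈ -0.010090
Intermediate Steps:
u(b) = 6 + 1/(2*b) (u(b) = 6 + 1/(b + b) = 6 + 1/(2*b))
x(K) = -106 + K
1/(x(u(11)) + (48655 - 11944)/43567) = 1/((-106 + (6 + (½)/11)) + (48655 - 11944)/43567) = 1/((-106 + (6 + (½)*(1/11))) + 36711*(1/43567)) = 1/((-106 + (6 + 1/22)) + 36711/43567) = 1/((-106 + 133/22) + 36711/43567) = 1/(-2199/22 + 36711/43567) = 1/(-94996191/958474) = -958474/94996191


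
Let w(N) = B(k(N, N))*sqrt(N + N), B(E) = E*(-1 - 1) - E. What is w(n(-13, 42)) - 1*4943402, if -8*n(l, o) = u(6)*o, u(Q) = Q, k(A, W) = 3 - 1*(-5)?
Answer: -4943402 - 72*I*sqrt(7) ≈ -4.9434e+6 - 190.49*I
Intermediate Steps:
k(A, W) = 8 (k(A, W) = 3 + 5 = 8)
n(l, o) = -3*o/4
B(E) = -3*E (B(E) = E*(-2) - E = -2*E - E = -3*E)
w(N) = -24*sqrt(2)*sqrt(N) (w(N) = (-3*8)*sqrt(N + N) = -24*sqrt(2)*sqrt(N))
w(n(-13, 42)) - 1*4943402 = -24*sqrt(2)*sqrt(-3/4*42) - 1*4943402 = -24*sqrt(2)*sqrt(-63/2) - 4943402 = -24*sqrt(2)*3*I*sqrt(14)/2 - 4943402 = -72*I*sqrt(7) - 4943402 = -4943402 - 72*I*sqrt(7)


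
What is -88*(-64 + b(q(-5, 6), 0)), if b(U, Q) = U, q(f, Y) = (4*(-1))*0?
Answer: 5632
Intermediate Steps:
q(f, Y) = 0 (q(f, Y) = -4*0 = 0)
-88*(-64 + b(q(-5, 6), 0)) = -88*(-64 + 0) = -88*(-64) = 5632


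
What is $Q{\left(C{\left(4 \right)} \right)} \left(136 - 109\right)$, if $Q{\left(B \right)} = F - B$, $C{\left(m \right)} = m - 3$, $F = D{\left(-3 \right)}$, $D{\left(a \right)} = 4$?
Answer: $81$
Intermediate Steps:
$F = 4$
$C{\left(m \right)} = -3 + m$
$Q{\left(B \right)} = 4 - B$
$Q{\left(C{\left(4 \right)} \right)} \left(136 - 109\right) = \left(4 - \left(-3 + 4\right)\right) \left(136 - 109\right) = \left(4 - 1\right) 27 = 3 \cdot 27 = 81$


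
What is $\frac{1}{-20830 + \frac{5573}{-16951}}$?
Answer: $- \frac{16951}{353094903} \approx -4.8007 \cdot 10^{-5}$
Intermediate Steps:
$\frac{1}{-20830 + \frac{5573}{-16951}} = \frac{1}{-20830 + 5573 \left(- \frac{1}{16951}\right)} = \frac{1}{-20830 - \frac{5573}{16951}} = \frac{1}{- \frac{353094903}{16951}} = - \frac{16951}{353094903}$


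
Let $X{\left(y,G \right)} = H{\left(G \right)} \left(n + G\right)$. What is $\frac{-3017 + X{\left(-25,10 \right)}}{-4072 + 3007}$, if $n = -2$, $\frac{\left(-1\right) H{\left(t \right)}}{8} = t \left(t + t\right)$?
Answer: $\frac{15817}{1065} \approx 14.852$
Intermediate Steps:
$H{\left(t \right)} = - 16 t^{2}$ ($H{\left(t \right)} = - 8 t \left(t + t\right) = - 8 t 2 t = - 8 \cdot 2 t^{2} = - 16 t^{2}$)
$X{\left(y,G \right)} = - 16 G^{2} \left(-2 + G\right)$
$\frac{-3017 + X{\left(-25,10 \right)}}{-4072 + 3007} = \frac{-3017 + 16 \cdot 10^{2} \left(2 - 10\right)}{-4072 + 3007} = \frac{-3017 + 16 \cdot 100 \left(2 - 10\right)}{-1065} = \left(-3017 + 16 \cdot 100 \left(-8\right)\right) \left(- \frac{1}{1065}\right) = \left(-3017 - 12800\right) \left(- \frac{1}{1065}\right) = \left(-15817\right) \left(- \frac{1}{1065}\right) = \frac{15817}{1065}$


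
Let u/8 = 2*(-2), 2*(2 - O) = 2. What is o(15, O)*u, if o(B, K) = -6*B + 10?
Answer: 2560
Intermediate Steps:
O = 1 (O = 2 - ½*2 = 2 - 1 = 1)
o(B, K) = 10 - 6*B
u = -32 (u = 8*(2*(-2)) = 8*(-4) = -32)
o(15, O)*u = (10 - 6*15)*(-32) = (10 - 90)*(-32) = -80*(-32) = 2560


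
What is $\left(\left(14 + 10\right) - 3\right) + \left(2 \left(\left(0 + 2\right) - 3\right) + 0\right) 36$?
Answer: $-51$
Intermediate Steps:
$\left(\left(14 + 10\right) - 3\right) + \left(2 \left(\left(0 + 2\right) - 3\right) + 0\right) 36 = \left(24 - 3\right) + \left(2 \left(2 - 3\right) + 0\right) 36 = 21 + \left(2 \left(-1\right) + 0\right) 36 = 21 + \left(-2 + 0\right) 36 = 21 - 72 = -51$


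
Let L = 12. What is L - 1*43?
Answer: -31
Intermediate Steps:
L - 1*43 = 12 - 1*43 = 12 - 43 = -31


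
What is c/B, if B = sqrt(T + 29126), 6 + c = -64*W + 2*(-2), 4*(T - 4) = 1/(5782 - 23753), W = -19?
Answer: 2412*sqrt(37630931095349)/2093980919 ≈ 7.0661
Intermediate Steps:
T = 287535/71884 (T = 4 + 1/(4*(5782 - 23753)) = 4 + (1/4)/(-17971) = 4 + (1/4)*(-1/17971) = 4 - 1/71884 = 287535/71884 ≈ 4.0000)
c = 1206 (c = -6 + (-64*(-19) + 2*(-2)) = -6 + (1216 - 4) = -6 + 1212 = 1206)
B = sqrt(37630931095349)/35942 (B = sqrt(287535/71884 + 29126) = sqrt(2093980919/71884) = sqrt(37630931095349)/35942 ≈ 170.68)
c/B = 1206/((sqrt(37630931095349)/35942)) = 1206*(2*sqrt(37630931095349)/2093980919) = 2412*sqrt(37630931095349)/2093980919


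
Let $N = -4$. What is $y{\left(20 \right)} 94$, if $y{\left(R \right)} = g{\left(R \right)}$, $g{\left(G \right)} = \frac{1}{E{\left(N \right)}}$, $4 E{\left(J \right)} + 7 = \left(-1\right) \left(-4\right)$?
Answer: $- \frac{376}{3} \approx -125.33$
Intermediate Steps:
$E{\left(J \right)} = - \frac{3}{4}$ ($E{\left(J \right)} = - \frac{7}{4} + \frac{\left(-1\right) \left(-4\right)}{4} = - \frac{7}{4} + \frac{1}{4} \cdot 4 = - \frac{7}{4} + 1 = - \frac{3}{4}$)
$g{\left(G \right)} = - \frac{4}{3}$ ($g{\left(G \right)} = \frac{1}{- \frac{3}{4}} = - \frac{4}{3}$)
$y{\left(R \right)} = - \frac{4}{3}$
$y{\left(20 \right)} 94 = \left(- \frac{4}{3}\right) 94 = - \frac{376}{3}$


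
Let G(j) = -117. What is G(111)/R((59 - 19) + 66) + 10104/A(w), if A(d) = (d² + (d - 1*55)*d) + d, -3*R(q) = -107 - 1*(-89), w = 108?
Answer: -27589/1458 ≈ -18.922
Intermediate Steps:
R(q) = 6 (R(q) = -(-107 - 1*(-89))/3 = -(-107 + 89)/3 = -⅓*(-18) = 6)
A(d) = d + d² + d*(-55 + d) (A(d) = (d² + (d - 55)*d) + d = (d² + (-55 + d)*d) + d = (d² + d*(-55 + d)) + d = d + d² + d*(-55 + d))
G(111)/R((59 - 19) + 66) + 10104/A(w) = -117/6 + 10104/((2*108*(-27 + 108))) = -117*⅙ + 10104/((2*108*81)) = -39/2 + 10104/17496 = -39/2 + 10104*(1/17496) = -39/2 + 421/729 = -27589/1458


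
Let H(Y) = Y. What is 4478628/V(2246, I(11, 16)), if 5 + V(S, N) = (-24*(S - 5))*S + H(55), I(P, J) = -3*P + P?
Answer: -2239314/60399407 ≈ -0.037075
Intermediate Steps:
I(P, J) = -2*P
V(S, N) = 50 + S*(120 - 24*S) (V(S, N) = -5 + ((-24*(S - 5))*S + 55) = -5 + ((-24*(-5 + S))*S + 55) = -5 + ((120 - 24*S)*S + 55) = -5 + (S*(120 - 24*S) + 55) = -5 + (55 + S*(120 - 24*S)) = 50 + S*(120 - 24*S))
4478628/V(2246, I(11, 16)) = 4478628/(50 - 24*2246² + 120*2246) = 4478628/(50 - 24*5044516 + 269520) = 4478628/(50 - 121068384 + 269520) = 4478628/(-120798814) = 4478628*(-1/120798814) = -2239314/60399407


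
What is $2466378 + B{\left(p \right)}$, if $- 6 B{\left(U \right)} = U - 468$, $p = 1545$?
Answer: $\frac{4932397}{2} \approx 2.4662 \cdot 10^{6}$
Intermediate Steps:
$B{\left(U \right)} = 78 - \frac{U}{6}$ ($B{\left(U \right)} = - \frac{U - 468}{6} = - \frac{-468 + U}{6} = 78 - \frac{U}{6}$)
$2466378 + B{\left(p \right)} = 2466378 + \left(78 - \frac{515}{2}\right) = 2466378 - \frac{359}{2} = \frac{4932397}{2}$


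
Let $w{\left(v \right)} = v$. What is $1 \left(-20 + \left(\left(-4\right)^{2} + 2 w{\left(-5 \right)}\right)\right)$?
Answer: $-14$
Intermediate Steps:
$1 \left(-20 + \left(\left(-4\right)^{2} + 2 w{\left(-5 \right)}\right)\right) = 1 \left(-20 + \left(\left(-4\right)^{2} + 2 \left(-5\right)\right)\right) = 1 \left(-20 + \left(16 - 10\right)\right) = 1 \left(-20 + 6\right) = 1 \left(-14\right) = -14$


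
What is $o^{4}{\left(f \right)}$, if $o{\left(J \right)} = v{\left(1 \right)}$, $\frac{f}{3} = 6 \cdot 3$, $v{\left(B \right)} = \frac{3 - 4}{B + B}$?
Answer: $\frac{1}{16} \approx 0.0625$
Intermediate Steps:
$v{\left(B \right)} = - \frac{1}{2 B}$
$f = 54$ ($f = 3 \cdot 6 \cdot 3 = 3 \cdot 18 = 54$)
$o{\left(J \right)} = - \frac{1}{2}$ ($o{\left(J \right)} = - \frac{1}{2 \cdot 1} = \left(- \frac{1}{2}\right) 1 = - \frac{1}{2}$)
$o^{4}{\left(f \right)} = \left(- \frac{1}{2}\right)^{4} = \frac{1}{16}$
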